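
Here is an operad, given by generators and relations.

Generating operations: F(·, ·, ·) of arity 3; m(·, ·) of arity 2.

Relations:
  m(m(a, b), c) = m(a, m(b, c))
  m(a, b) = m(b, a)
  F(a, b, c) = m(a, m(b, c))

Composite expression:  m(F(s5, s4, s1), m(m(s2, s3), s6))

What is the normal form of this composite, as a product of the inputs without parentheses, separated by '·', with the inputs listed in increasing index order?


Any arrangement under m is one operation, so sort the s-inputs.
F(s5, s4, s1) spells out as s5 · s4 · s1
m(s2, s3) spells out as s2 · s3
m(m(s2, s3), s6) spells out as s2 · s3 · s6
m(F(s5, s4, s1), m(m(s2, s3), s6)) spells out as s5 · s4 · s1 · s2 · s3 · s6
sorting the factors by input index: s1 · s2 · s3 · s4 · s5 · s6

s1 · s2 · s3 · s4 · s5 · s6


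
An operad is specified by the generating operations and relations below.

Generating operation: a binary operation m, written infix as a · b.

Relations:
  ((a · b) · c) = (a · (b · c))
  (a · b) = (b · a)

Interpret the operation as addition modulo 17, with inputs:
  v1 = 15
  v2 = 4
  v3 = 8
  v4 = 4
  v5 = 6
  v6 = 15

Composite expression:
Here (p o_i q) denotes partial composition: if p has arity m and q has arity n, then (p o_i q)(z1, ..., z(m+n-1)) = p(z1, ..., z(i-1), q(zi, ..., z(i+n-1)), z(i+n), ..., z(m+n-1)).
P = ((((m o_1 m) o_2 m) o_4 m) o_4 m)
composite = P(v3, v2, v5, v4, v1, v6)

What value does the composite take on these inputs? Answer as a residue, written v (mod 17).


1 (mod 17)

(v2 · v5) = 10
(v3 · (v2 · v5)) = 1
(v4 · v1) = 2
((v4 · v1) · v6) = 0
((v3 · (v2 · v5)) · ((v4 · v1) · v6)) = 1


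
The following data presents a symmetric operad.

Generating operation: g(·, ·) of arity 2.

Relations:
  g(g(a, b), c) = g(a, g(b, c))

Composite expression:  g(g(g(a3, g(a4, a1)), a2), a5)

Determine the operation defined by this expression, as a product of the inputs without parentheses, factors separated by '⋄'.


a3 ⋄ a4 ⋄ a1 ⋄ a2 ⋄ a5

Key point: g is associative — brackets drop, the a-order remains.
g(a4, a1) reduces to a4 ⋄ a1
g(a3, g(a4, a1)) reduces to a3 ⋄ a4 ⋄ a1
g(g(a3, g(a4, a1)), a2) reduces to a3 ⋄ a4 ⋄ a1 ⋄ a2
g(g(g(a3, g(a4, a1)), a2), a5) reduces to a3 ⋄ a4 ⋄ a1 ⋄ a2 ⋄ a5


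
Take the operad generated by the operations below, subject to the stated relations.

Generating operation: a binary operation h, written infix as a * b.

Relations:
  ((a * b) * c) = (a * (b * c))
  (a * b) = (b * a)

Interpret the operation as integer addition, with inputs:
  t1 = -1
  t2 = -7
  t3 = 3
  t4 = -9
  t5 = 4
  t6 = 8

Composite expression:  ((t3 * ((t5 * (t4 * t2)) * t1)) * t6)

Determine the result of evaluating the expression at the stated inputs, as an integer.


-2

(t4 * t2) = -16
(t5 * (t4 * t2)) = -12
((t5 * (t4 * t2)) * t1) = -13
(t3 * ((t5 * (t4 * t2)) * t1)) = -10
((t3 * ((t5 * (t4 * t2)) * t1)) * t6) = -2


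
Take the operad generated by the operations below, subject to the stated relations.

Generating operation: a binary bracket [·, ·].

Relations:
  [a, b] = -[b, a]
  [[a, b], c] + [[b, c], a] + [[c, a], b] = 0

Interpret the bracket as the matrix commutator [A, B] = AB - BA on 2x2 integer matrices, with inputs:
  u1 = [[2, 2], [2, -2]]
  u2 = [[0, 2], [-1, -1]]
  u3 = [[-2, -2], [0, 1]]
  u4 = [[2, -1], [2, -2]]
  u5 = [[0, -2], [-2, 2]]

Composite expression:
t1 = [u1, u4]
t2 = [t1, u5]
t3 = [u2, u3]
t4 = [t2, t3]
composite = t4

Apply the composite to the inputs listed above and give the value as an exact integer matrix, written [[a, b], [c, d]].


[[-240, 0], [-240, 240]]

[u1, u4] = [[6, -12], [0, -6]]
[[u1, u4], u5] = [[24, -48], [24, -24]]
[u2, u3] = [[-2, 4], [3, 2]]
[[[u1, u4], u5], [u2, u3]] = [[-240, 0], [-240, 240]]


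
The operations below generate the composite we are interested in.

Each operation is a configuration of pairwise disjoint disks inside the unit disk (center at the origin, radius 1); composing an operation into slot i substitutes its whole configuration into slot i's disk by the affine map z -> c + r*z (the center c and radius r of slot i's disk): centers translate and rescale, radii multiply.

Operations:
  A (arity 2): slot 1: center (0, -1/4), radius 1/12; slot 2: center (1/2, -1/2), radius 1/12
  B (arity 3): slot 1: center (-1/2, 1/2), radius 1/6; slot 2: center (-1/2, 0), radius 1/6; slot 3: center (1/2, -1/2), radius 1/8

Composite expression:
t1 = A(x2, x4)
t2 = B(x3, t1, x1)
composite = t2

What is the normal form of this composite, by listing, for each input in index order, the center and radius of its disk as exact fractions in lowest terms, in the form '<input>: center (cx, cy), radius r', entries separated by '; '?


Affine substitution under B: radii multiply and x-centers shift.
for x3, the 1-step affine chain lands on center (-1/2, 1/2), radius 1/6
for x2, the 2-step affine chain lands on center (-1/2, -1/24), radius 1/72
for x4, the 2-step affine chain lands on center (-5/12, -1/12), radius 1/72
for x1, the 1-step affine chain lands on center (1/2, -1/2), radius 1/8

x1: center (1/2, -1/2), radius 1/8; x2: center (-1/2, -1/24), radius 1/72; x3: center (-1/2, 1/2), radius 1/6; x4: center (-5/12, -1/12), radius 1/72


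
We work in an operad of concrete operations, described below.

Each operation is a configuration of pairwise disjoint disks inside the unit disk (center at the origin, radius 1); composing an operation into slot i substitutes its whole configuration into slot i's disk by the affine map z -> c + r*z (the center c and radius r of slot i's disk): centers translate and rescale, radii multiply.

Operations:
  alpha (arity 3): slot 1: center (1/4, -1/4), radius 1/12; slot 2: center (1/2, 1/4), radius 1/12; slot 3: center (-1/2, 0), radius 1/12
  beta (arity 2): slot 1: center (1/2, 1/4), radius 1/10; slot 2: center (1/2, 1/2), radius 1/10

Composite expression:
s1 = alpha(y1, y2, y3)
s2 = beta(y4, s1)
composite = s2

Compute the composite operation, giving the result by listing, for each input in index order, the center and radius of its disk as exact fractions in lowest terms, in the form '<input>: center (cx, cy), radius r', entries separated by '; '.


y1: center (21/40, 19/40), radius 1/120; y2: center (11/20, 21/40), radius 1/120; y3: center (9/20, 1/2), radius 1/120; y4: center (1/2, 1/4), radius 1/10

Below beta, radii multiply path by path; the y-disk centers shift.
y4: after 1 affine step, its disk has center (1/2, 1/4), radius 1/10
y1: after 2 affine steps, its disk has center (21/40, 19/40), radius 1/120
y2: after 2 affine steps, its disk has center (11/20, 21/40), radius 1/120
y3: after 2 affine steps, its disk has center (9/20, 1/2), radius 1/120


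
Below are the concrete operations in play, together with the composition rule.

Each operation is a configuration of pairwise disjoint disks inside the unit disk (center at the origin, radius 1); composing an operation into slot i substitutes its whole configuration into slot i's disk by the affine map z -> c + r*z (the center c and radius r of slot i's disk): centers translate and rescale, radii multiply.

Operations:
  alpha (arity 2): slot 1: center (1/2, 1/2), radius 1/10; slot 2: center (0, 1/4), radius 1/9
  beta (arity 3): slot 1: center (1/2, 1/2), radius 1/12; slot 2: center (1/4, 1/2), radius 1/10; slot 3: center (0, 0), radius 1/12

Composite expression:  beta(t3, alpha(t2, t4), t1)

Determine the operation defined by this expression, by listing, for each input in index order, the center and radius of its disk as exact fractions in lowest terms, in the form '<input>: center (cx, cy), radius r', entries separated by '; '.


Only the slot chain above each t matters under beta; compose those maps.
input t3: composing its 1 substitution step yields center (1/2, 1/2), radius 1/12
input t2: composing its 2 substitution steps yields center (3/10, 11/20), radius 1/100
input t4: composing its 2 substitution steps yields center (1/4, 21/40), radius 1/90
input t1: composing its 1 substitution step yields center (0, 0), radius 1/12

t1: center (0, 0), radius 1/12; t2: center (3/10, 11/20), radius 1/100; t3: center (1/2, 1/2), radius 1/12; t4: center (1/4, 21/40), radius 1/90


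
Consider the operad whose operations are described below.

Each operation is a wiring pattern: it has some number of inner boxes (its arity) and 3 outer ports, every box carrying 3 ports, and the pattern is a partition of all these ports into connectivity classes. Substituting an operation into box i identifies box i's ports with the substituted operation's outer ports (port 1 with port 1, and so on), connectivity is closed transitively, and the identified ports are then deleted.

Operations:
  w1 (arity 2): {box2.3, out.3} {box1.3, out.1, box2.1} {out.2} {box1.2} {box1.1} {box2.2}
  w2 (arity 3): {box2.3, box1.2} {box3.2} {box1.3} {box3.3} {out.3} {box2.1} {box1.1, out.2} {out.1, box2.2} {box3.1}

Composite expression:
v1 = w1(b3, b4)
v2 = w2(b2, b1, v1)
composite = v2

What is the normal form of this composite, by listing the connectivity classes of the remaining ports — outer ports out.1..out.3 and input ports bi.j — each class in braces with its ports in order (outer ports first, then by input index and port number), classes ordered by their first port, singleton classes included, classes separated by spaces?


{out.1, b1.2} {out.2, b2.1} {out.3} {b1.1} {b1.3, b2.2} {b2.3} {b3.1} {b3.2} {b3.3, b4.1} {b4.2} {b4.3}

Two ports join when wires chain via w2-identified ports.
stage w1: inputs (b3, b4), connectivity {out.1, b3.3, b4.1} {out.2} {out.3, b4.3} {b3.1} {b3.2} {b4.2}, out.j its boundary
stage w2: inputs (b2, b1, b3, b4), connectivity {out.1, b1.2} {out.2, b2.1} {out.3} {b1.1} {b1.3, b2.2} {b2.3} {b3.1} {b3.2} {b3.3, b4.1} {b4.2} {b4.3}, out.j its boundary


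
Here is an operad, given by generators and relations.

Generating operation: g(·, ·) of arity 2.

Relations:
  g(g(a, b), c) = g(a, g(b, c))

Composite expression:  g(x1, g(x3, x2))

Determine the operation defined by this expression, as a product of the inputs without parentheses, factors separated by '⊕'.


Under associativity of g, the answer is the x's in reading order.
g(x3, x2) unparenthesizes to x3 ⊕ x2
g(x1, g(x3, x2)) unparenthesizes to x1 ⊕ x3 ⊕ x2

x1 ⊕ x3 ⊕ x2


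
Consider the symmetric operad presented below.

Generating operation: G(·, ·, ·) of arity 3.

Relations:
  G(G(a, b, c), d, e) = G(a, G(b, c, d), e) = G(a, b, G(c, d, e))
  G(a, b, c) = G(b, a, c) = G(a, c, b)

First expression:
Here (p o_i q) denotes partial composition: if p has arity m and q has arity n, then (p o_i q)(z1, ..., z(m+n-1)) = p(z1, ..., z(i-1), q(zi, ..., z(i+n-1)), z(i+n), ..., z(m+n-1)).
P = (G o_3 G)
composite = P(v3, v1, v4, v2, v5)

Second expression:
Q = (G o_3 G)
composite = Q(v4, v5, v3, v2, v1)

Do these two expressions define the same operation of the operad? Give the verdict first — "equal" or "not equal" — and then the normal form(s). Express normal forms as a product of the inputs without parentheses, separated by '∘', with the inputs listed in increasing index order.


In normal form, the first expression is v1 ∘ v2 ∘ v3 ∘ v4 ∘ v5
In normal form, the second expression is v1 ∘ v2 ∘ v3 ∘ v4 ∘ v5
Same normal form: equal.

equal; the common form is v1 ∘ v2 ∘ v3 ∘ v4 ∘ v5


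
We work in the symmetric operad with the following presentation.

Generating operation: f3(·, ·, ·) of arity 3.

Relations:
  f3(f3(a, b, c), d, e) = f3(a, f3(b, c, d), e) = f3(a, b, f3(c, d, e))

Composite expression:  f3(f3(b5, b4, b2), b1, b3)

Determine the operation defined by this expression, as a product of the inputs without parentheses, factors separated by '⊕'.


b5 ⊕ b4 ⊕ b2 ⊕ b1 ⊕ b3

The f3-tree's shape is irrelevant; the b-reading-order decides.
f3(b5, b4, b2) unparenthesizes to b5 ⊕ b4 ⊕ b2
f3(f3(b5, b4, b2), b1, b3) unparenthesizes to b5 ⊕ b4 ⊕ b2 ⊕ b1 ⊕ b3


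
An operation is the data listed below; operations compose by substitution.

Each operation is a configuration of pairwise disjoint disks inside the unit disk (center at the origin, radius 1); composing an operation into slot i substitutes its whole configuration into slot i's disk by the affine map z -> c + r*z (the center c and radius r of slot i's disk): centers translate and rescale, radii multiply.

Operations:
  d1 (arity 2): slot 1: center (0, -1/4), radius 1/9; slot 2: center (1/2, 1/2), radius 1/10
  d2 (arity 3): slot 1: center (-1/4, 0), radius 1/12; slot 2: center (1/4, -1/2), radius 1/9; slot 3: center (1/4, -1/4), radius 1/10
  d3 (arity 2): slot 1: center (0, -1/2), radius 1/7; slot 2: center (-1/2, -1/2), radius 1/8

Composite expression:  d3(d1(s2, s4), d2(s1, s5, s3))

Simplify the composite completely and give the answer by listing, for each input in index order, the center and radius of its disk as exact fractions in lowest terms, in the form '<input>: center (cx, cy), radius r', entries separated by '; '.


s1: center (-17/32, -1/2), radius 1/96; s2: center (0, -15/28), radius 1/63; s3: center (-15/32, -17/32), radius 1/80; s4: center (1/14, -3/7), radius 1/70; s5: center (-15/32, -9/16), radius 1/72

Each s-disk chains the slot maps above it in d3; radii multiply.
s2 passes through 2 substitutions, ending at center (0, -15/28), radius 1/63
s4 passes through 2 substitutions, ending at center (1/14, -3/7), radius 1/70
s1 passes through 2 substitutions, ending at center (-17/32, -1/2), radius 1/96
s5 passes through 2 substitutions, ending at center (-15/32, -9/16), radius 1/72
s3 passes through 2 substitutions, ending at center (-15/32, -17/32), radius 1/80


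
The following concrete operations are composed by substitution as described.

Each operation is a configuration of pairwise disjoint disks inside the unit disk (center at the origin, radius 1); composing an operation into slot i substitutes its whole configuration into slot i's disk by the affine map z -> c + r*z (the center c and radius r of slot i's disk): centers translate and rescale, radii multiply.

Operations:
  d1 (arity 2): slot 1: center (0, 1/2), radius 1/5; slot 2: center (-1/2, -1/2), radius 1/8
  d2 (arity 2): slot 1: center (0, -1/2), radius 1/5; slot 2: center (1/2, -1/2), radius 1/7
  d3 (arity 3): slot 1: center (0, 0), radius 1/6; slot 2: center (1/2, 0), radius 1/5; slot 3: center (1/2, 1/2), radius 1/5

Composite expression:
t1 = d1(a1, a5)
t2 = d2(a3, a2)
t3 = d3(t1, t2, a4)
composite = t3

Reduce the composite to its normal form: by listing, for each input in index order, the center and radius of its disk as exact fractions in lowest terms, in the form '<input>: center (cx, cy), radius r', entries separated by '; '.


a1: center (0, 1/12), radius 1/30; a2: center (3/5, -1/10), radius 1/35; a3: center (1/2, -1/10), radius 1/25; a4: center (1/2, 1/2), radius 1/5; a5: center (-1/12, -1/12), radius 1/48

Nesting under d3 composes maps z -> c + r*z down each a-path.
input a1: applying the 2 nested substitutions gives center (0, 1/12), radius 1/30
input a5: applying the 2 nested substitutions gives center (-1/12, -1/12), radius 1/48
input a3: applying the 2 nested substitutions gives center (1/2, -1/10), radius 1/25
input a2: applying the 2 nested substitutions gives center (3/5, -1/10), radius 1/35
input a4: applying the 1 nested substitution gives center (1/2, 1/2), radius 1/5


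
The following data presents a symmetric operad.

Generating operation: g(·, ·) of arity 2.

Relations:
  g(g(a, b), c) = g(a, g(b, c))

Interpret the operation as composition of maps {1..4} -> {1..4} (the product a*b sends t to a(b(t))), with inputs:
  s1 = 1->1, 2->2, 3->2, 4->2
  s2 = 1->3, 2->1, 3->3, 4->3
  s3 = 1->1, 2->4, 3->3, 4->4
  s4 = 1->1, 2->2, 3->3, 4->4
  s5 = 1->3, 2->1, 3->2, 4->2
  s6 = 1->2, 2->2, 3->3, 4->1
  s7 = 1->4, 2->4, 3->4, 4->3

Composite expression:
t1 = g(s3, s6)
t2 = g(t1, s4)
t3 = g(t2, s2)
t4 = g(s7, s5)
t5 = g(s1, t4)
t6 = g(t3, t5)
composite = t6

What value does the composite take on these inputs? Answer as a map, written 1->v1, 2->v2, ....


g(s3, s6) = 1->4, 2->4, 3->3, 4->1
g(g(s3, s6), s4) = 1->4, 2->4, 3->3, 4->1
g(g(g(s3, s6), s4), s2) = 1->3, 2->4, 3->3, 4->3
g(s7, s5) = 1->4, 2->4, 3->4, 4->4
g(s1, g(s7, s5)) = 1->2, 2->2, 3->2, 4->2
g(g(g(g(s3, s6), s4), s2), g(s1, g(s7, s5))) = 1->4, 2->4, 3->4, 4->4

1->4, 2->4, 3->4, 4->4


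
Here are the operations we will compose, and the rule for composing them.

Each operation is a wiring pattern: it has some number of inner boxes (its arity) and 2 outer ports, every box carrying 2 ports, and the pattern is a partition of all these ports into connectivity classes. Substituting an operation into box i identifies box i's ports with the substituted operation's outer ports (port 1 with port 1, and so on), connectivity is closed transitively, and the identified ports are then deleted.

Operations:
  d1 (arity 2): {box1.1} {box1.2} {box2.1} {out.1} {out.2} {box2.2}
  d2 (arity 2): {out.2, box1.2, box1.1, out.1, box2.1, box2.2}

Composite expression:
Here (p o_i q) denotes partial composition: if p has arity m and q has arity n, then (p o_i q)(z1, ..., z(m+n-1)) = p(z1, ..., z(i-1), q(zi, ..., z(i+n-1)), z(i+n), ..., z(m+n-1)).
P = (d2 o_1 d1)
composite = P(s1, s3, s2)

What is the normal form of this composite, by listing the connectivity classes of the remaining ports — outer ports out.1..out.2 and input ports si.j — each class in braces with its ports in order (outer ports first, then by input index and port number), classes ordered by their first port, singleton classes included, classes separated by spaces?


Connectivity passes through glued d2-boundaries; trace each wire chain.
d1 over (s1, s3) gives {out.1} {out.2} {s1.1} {s1.2} {s3.1} {s3.2}, out.j being that stage's outer ports
d2 over (s1, s3, s2) gives {out.1, out.2, s2.1, s2.2} {s1.1} {s1.2} {s3.1} {s3.2}, out.j being that stage's outer ports

{out.1, out.2, s2.1, s2.2} {s1.1} {s1.2} {s3.1} {s3.2}


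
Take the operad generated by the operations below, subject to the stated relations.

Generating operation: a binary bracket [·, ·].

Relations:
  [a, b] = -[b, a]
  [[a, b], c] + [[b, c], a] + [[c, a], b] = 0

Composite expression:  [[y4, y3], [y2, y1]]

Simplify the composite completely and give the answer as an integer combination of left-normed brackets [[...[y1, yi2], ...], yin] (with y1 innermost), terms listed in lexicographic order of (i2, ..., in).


Expand each bracket as ab - ba; the y1-initial words give the coefficients.
Composite bracket: [[y4, y3], [y2, y1]]
Expanding via [a, b] = ab - ba: 8 signed words (2^3 = 8).
The y1-initial words carry the normal form:
  word y1y2y3y4 has sign -1, contributing -[[[y1, y2], y3], y4]
  word y1y2y4y3 has sign +1, contributing +[[[y1, y2], y4], y3]

-[[[y1, y2], y3], y4] + [[[y1, y2], y4], y3]


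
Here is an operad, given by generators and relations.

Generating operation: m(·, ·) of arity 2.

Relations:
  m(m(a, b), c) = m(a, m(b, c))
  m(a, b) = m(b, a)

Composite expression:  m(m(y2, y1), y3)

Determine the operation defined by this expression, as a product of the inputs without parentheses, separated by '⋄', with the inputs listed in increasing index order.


y1 ⋄ y2 ⋄ y3


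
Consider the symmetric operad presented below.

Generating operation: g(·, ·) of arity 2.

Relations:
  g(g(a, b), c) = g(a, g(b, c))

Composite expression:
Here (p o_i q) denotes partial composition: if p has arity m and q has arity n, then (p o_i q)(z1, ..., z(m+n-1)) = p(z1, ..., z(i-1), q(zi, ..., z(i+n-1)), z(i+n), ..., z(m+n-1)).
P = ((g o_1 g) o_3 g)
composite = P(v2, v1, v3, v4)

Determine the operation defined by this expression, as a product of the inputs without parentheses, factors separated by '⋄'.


v2 ⋄ v1 ⋄ v3 ⋄ v4

Every regrouping of g is equal, so read the v-inputs in written order.
g(v2, v1) linearizes to v2 ⋄ v1
g(v3, v4) linearizes to v3 ⋄ v4
g(g(v2, v1), g(v3, v4)) linearizes to v2 ⋄ v1 ⋄ v3 ⋄ v4


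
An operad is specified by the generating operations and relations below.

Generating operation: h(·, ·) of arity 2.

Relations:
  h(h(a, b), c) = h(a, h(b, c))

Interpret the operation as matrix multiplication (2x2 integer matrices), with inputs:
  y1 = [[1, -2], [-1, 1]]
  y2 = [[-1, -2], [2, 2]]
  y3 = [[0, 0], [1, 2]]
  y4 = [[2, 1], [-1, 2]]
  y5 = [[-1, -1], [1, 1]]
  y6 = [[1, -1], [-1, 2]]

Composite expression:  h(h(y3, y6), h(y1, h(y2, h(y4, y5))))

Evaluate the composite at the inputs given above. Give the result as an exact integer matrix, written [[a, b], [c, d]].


[[0, 0], [40, 40]]

h(y3, y6) = [[0, 0], [-1, 3]]
h(y4, y5) = [[-1, -1], [3, 3]]
h(y2, h(y4, y5)) = [[-5, -5], [4, 4]]
h(y1, h(y2, h(y4, y5))) = [[-13, -13], [9, 9]]
h(h(y3, y6), h(y1, h(y2, h(y4, y5)))) = [[0, 0], [40, 40]]


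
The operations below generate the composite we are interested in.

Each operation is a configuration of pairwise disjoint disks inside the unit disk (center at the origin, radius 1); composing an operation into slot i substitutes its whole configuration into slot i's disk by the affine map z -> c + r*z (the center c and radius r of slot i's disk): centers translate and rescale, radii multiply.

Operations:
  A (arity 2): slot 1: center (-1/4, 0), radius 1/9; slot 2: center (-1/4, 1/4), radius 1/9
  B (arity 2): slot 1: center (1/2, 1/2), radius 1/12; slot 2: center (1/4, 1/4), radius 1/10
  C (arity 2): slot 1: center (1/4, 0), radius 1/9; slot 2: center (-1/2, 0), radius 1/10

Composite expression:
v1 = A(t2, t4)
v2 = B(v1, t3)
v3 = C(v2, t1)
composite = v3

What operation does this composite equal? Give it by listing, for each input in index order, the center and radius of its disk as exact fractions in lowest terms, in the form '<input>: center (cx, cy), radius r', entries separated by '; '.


Affine substitution under C: radii multiply and t-centers shift.
input t2: applying the 3 nested substitutions gives center (131/432, 1/18), radius 1/972
input t4: applying the 3 nested substitutions gives center (131/432, 25/432), radius 1/972
input t3: applying the 2 nested substitutions gives center (5/18, 1/36), radius 1/90
input t1: applying the 1 nested substitution gives center (-1/2, 0), radius 1/10

t1: center (-1/2, 0), radius 1/10; t2: center (131/432, 1/18), radius 1/972; t3: center (5/18, 1/36), radius 1/90; t4: center (131/432, 25/432), radius 1/972


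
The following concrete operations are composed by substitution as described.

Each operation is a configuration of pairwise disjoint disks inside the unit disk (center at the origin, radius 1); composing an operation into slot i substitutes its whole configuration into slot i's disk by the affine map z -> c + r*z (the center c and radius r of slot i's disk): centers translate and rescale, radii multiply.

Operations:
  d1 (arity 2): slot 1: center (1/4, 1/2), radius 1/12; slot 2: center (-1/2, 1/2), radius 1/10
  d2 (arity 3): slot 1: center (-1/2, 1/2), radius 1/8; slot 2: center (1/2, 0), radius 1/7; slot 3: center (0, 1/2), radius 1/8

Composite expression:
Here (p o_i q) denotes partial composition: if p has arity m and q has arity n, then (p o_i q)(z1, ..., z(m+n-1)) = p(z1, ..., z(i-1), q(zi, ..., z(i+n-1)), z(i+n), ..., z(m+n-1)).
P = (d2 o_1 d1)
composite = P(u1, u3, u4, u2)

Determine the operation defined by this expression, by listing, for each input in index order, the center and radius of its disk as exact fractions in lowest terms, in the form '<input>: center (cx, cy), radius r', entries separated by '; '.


u1: center (-15/32, 9/16), radius 1/96; u2: center (0, 1/2), radius 1/8; u3: center (-9/16, 9/16), radius 1/80; u4: center (1/2, 0), radius 1/7

Only the slot chain above each u matters under d2; compose those maps.
for u1, the 2-step affine chain lands on center (-15/32, 9/16), radius 1/96
for u3, the 2-step affine chain lands on center (-9/16, 9/16), radius 1/80
for u4, the 1-step affine chain lands on center (1/2, 0), radius 1/7
for u2, the 1-step affine chain lands on center (0, 1/2), radius 1/8


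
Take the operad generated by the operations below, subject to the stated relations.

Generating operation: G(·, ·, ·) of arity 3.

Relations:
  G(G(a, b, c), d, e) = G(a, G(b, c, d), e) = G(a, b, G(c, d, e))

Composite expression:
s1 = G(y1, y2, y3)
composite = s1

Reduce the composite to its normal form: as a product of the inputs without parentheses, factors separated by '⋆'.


Associativity of G dissolves the nesting; only the y-input order survives.
G(y1, y2, y3) unparenthesizes to y1 ⋆ y2 ⋆ y3

y1 ⋆ y2 ⋆ y3


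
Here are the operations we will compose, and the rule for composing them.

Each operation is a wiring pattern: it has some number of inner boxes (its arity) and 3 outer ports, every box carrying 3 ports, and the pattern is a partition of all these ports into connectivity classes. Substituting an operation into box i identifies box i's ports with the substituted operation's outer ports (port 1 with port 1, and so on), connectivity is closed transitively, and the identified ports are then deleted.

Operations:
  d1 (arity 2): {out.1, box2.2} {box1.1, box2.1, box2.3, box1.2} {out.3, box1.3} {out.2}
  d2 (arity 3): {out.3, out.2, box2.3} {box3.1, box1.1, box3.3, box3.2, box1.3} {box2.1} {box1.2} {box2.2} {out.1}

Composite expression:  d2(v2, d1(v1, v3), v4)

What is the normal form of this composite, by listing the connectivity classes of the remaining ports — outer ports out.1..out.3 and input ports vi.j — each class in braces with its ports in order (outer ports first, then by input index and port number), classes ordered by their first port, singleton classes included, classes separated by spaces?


{out.1} {out.2, out.3, v1.3} {v1.1, v1.2, v3.1, v3.3} {v2.1, v2.3, v4.1, v4.2, v4.3} {v2.2} {v3.2}

Treat the ports identified at d2 as solder joints: merge, then drop.
composing d1 on (v1, v3), with out.j its own outer ports: {out.1, v3.2} {out.2} {out.3, v1.3} {v1.1, v1.2, v3.1, v3.3}
composing d2 on (v2, v1, v3, v4), with out.j its own outer ports: {out.1} {out.2, out.3, v1.3} {v1.1, v1.2, v3.1, v3.3} {v2.1, v2.3, v4.1, v4.2, v4.3} {v2.2} {v3.2}


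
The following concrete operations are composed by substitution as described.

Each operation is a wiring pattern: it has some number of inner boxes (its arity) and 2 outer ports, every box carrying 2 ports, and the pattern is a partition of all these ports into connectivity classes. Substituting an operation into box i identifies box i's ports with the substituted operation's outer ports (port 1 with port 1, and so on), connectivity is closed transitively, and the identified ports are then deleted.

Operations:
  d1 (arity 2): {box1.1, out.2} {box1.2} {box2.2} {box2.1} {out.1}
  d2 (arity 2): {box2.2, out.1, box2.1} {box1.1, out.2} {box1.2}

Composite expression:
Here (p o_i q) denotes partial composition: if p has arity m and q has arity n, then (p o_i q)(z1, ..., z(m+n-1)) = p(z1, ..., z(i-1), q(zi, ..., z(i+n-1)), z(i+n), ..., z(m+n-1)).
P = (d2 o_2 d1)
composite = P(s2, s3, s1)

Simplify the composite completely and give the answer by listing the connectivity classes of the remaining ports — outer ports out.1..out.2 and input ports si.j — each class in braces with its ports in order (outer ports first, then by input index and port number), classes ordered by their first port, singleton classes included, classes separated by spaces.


{out.1, s3.1} {out.2, s2.1} {s1.1} {s1.2} {s2.2} {s3.2}

Two ports join when wires chain via d2-identified ports.
d1 over (s3, s1) gives {out.1} {out.2, s3.1} {s1.1} {s1.2} {s3.2}, out.j being that stage's outer ports
d2 over (s2, s3, s1) gives {out.1, s3.1} {out.2, s2.1} {s1.1} {s1.2} {s2.2} {s3.2}, out.j being that stage's outer ports


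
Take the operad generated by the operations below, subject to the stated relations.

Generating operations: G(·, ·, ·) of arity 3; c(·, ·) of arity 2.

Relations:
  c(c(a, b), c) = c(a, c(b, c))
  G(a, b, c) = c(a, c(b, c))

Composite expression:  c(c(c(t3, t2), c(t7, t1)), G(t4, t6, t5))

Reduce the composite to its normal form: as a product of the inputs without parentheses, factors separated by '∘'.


t3 ∘ t2 ∘ t7 ∘ t1 ∘ t4 ∘ t6 ∘ t5

Under associativity of c, the answer is the t's in reading order.
c(t3, t2) linearizes to t3 ∘ t2
c(t7, t1) linearizes to t7 ∘ t1
c(c(t3, t2), c(t7, t1)) linearizes to t3 ∘ t2 ∘ t7 ∘ t1
G(t4, t6, t5) linearizes to t4 ∘ t6 ∘ t5
c(c(c(t3, t2), c(t7, t1)), G(t4, t6, t5)) linearizes to t3 ∘ t2 ∘ t7 ∘ t1 ∘ t4 ∘ t6 ∘ t5


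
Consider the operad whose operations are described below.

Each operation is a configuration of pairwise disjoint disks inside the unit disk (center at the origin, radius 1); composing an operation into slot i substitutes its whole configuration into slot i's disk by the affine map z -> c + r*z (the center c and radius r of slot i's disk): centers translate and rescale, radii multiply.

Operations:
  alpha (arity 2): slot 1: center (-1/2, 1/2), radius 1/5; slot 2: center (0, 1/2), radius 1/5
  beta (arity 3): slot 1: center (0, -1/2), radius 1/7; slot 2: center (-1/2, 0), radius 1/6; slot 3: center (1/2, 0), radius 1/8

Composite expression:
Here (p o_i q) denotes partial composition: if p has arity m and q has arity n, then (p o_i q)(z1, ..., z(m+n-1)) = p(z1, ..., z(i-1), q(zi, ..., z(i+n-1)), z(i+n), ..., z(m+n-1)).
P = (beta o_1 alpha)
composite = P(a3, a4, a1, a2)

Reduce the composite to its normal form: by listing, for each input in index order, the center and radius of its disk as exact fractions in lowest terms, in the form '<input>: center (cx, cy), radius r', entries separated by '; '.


Below beta, radii multiply path by path; the a-disk centers shift.
tracing a3 down its 2-map path: center (-1/14, -3/7), radius 1/35
tracing a4 down its 2-map path: center (0, -3/7), radius 1/35
tracing a1 down its 1-map path: center (-1/2, 0), radius 1/6
tracing a2 down its 1-map path: center (1/2, 0), radius 1/8

a1: center (-1/2, 0), radius 1/6; a2: center (1/2, 0), radius 1/8; a3: center (-1/14, -3/7), radius 1/35; a4: center (0, -3/7), radius 1/35


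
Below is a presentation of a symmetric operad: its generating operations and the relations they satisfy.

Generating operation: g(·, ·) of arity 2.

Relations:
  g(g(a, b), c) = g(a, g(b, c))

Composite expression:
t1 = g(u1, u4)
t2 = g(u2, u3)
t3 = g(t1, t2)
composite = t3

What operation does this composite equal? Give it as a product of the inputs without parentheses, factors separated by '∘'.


Every regrouping of g is equal, so read the u-inputs in written order.
g(u1, u4) collapses to u1 ∘ u4
g(u2, u3) collapses to u2 ∘ u3
g(g(u1, u4), g(u2, u3)) collapses to u1 ∘ u4 ∘ u2 ∘ u3

u1 ∘ u4 ∘ u2 ∘ u3


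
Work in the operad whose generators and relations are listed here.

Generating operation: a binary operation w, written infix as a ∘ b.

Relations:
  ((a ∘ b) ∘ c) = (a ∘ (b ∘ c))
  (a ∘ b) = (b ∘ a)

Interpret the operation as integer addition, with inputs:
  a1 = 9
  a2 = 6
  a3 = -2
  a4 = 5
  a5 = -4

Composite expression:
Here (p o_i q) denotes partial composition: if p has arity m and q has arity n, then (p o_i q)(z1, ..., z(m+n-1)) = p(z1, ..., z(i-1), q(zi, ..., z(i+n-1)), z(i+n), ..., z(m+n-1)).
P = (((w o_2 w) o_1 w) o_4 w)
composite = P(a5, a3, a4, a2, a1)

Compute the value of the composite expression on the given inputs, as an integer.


14

(a5 ∘ a3) = -6
(a2 ∘ a1) = 15
(a4 ∘ (a2 ∘ a1)) = 20
((a5 ∘ a3) ∘ (a4 ∘ (a2 ∘ a1))) = 14


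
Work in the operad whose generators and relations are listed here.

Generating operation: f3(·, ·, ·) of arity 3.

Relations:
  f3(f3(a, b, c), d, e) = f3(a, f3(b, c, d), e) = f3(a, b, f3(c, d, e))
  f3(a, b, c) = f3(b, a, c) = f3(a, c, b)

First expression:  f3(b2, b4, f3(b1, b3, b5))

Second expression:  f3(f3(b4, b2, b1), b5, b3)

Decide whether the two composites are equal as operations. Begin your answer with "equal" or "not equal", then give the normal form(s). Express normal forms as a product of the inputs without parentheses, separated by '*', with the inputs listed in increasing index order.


equal; both compose to b1 * b2 * b3 * b4 * b5

The first expression reduces to b1 * b2 * b3 * b4 * b5
The second expression reduces to b1 * b2 * b3 * b4 * b5
Identical normal forms: equal.


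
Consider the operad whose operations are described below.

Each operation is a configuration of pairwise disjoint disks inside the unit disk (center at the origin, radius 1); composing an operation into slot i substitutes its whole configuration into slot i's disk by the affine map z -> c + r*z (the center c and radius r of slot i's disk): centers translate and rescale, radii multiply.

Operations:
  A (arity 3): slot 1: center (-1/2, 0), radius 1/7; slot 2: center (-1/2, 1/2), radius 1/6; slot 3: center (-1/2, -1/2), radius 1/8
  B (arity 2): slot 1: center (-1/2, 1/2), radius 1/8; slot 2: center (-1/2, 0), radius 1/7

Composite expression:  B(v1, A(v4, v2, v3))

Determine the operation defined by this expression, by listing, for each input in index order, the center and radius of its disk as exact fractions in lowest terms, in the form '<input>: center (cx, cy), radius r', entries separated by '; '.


v1: center (-1/2, 1/2), radius 1/8; v2: center (-4/7, 1/14), radius 1/42; v3: center (-4/7, -1/14), radius 1/56; v4: center (-4/7, 0), radius 1/49

Only the slot chain above each v matters under B; compose those maps.
v1 passes through 1 substitution, ending at center (-1/2, 1/2), radius 1/8
v4 passes through 2 substitutions, ending at center (-4/7, 0), radius 1/49
v2 passes through 2 substitutions, ending at center (-4/7, 1/14), radius 1/42
v3 passes through 2 substitutions, ending at center (-4/7, -1/14), radius 1/56


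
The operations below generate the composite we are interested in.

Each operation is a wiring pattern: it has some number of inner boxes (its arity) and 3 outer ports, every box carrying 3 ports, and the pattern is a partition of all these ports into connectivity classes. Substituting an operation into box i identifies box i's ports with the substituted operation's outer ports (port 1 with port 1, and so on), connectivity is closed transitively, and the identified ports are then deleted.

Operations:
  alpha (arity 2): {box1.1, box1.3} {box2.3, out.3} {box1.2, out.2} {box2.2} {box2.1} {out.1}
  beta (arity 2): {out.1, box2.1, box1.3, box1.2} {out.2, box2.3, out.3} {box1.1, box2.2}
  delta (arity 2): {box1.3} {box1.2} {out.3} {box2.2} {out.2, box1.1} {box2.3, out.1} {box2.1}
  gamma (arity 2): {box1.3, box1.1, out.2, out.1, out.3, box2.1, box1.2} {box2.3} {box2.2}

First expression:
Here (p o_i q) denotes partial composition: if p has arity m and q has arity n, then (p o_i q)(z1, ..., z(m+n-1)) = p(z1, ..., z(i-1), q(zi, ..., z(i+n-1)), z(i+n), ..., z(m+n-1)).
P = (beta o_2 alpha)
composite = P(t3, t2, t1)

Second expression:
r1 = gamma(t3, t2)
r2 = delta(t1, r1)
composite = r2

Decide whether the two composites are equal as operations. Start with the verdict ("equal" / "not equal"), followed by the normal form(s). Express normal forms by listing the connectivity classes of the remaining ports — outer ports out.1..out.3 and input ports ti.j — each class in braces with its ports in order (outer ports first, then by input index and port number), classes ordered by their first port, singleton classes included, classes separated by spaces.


not equal: they reduce to {out.1, t3.2, t3.3} {out.2, out.3, t1.3} {t1.1} {t1.2} {t2.1, t2.3} {t2.2, t3.1} and {out.1, t2.1, t3.1, t3.2, t3.3} {out.2, t1.1} {out.3} {t1.2} {t1.3} {t2.2} {t2.3}

The first expression reduces to {out.1, t3.2, t3.3} {out.2, out.3, t1.3} {t1.1} {t1.2} {t2.1, t2.3} {t2.2, t3.1}
The second expression reduces to {out.1, t2.1, t3.1, t3.2, t3.3} {out.2, t1.1} {out.3} {t1.2} {t1.3} {t2.2} {t2.3}
They disagree, so not equal.


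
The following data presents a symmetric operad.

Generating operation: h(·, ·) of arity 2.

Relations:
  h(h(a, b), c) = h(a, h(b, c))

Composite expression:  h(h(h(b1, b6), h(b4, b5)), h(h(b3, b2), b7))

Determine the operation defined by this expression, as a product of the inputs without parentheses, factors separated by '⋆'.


Key point: h is associative — brackets drop, the b-order remains.
h(b1, b6) spells out as b1 ⋆ b6
h(b4, b5) spells out as b4 ⋆ b5
h(h(b1, b6), h(b4, b5)) spells out as b1 ⋆ b6 ⋆ b4 ⋆ b5
h(b3, b2) spells out as b3 ⋆ b2
h(h(b3, b2), b7) spells out as b3 ⋆ b2 ⋆ b7
h(h(h(b1, b6), h(b4, b5)), h(h(b3, b2), b7)) spells out as b1 ⋆ b6 ⋆ b4 ⋆ b5 ⋆ b3 ⋆ b2 ⋆ b7

b1 ⋆ b6 ⋆ b4 ⋆ b5 ⋆ b3 ⋆ b2 ⋆ b7


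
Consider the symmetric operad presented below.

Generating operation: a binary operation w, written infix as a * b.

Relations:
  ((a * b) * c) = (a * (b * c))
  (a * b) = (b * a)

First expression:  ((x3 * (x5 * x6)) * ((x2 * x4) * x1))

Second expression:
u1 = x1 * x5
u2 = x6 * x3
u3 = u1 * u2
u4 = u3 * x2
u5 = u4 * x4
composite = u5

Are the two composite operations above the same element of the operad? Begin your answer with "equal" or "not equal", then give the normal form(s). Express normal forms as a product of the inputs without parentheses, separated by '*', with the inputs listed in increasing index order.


equal — both sides give x1 * x2 * x3 * x4 * x5 * x6

The first composite normalizes to x1 * x2 * x3 * x4 * x5 * x6
The second composite normalizes to x1 * x2 * x3 * x4 * x5 * x6
The normal forms match — equal.


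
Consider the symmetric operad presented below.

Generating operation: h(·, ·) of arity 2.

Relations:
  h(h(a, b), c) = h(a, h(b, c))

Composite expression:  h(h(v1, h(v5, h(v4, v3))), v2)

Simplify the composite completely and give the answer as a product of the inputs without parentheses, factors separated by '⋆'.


v1 ⋆ v5 ⋆ v4 ⋆ v3 ⋆ v2

Under associativity of h, the answer is the v's in reading order.
h(v4, v3) reduces to v4 ⋆ v3
h(v5, h(v4, v3)) reduces to v5 ⋆ v4 ⋆ v3
h(v1, h(v5, h(v4, v3))) reduces to v1 ⋆ v5 ⋆ v4 ⋆ v3
h(h(v1, h(v5, h(v4, v3))), v2) reduces to v1 ⋆ v5 ⋆ v4 ⋆ v3 ⋆ v2


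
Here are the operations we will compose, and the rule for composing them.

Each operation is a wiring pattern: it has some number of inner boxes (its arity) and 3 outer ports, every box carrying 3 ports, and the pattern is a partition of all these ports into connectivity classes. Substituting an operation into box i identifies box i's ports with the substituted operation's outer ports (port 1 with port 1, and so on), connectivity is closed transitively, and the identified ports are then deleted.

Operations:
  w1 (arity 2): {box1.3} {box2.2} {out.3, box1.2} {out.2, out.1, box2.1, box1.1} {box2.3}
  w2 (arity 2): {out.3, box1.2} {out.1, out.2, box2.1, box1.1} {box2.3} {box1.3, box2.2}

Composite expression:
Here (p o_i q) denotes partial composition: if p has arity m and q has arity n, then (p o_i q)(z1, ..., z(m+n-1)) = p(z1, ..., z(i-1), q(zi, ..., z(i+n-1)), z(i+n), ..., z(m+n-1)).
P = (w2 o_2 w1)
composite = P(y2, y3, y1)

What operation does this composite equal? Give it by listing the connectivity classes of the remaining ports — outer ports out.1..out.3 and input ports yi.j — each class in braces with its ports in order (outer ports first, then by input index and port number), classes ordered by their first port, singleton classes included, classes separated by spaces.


{out.1, out.2, y1.1, y2.1, y2.3, y3.1} {out.3, y2.2} {y1.2} {y1.3} {y3.2} {y3.3}

Reachability decides: close wires over w2-identified ports.
stage w1: inputs (y3, y1), connectivity {out.1, out.2, y1.1, y3.1} {out.3, y3.2} {y1.2} {y1.3} {y3.3}, out.j its boundary
stage w2: inputs (y2, y3, y1), connectivity {out.1, out.2, y1.1, y2.1, y2.3, y3.1} {out.3, y2.2} {y1.2} {y1.3} {y3.2} {y3.3}, out.j its boundary


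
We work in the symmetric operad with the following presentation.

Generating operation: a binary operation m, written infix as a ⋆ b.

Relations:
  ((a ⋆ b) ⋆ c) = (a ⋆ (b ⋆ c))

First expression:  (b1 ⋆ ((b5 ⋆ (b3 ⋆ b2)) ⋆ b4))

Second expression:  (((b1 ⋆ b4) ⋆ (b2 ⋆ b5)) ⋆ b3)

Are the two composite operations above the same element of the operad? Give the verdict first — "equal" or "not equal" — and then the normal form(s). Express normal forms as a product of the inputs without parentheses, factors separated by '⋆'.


In normal form, the first expression is b1 ⋆ b5 ⋆ b3 ⋆ b2 ⋆ b4
In normal form, the second expression is b1 ⋆ b4 ⋆ b2 ⋆ b5 ⋆ b3
Different reductions; not equal.

not equal — first b1 ⋆ b5 ⋆ b3 ⋆ b2 ⋆ b4, second b1 ⋆ b4 ⋆ b2 ⋆ b5 ⋆ b3
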